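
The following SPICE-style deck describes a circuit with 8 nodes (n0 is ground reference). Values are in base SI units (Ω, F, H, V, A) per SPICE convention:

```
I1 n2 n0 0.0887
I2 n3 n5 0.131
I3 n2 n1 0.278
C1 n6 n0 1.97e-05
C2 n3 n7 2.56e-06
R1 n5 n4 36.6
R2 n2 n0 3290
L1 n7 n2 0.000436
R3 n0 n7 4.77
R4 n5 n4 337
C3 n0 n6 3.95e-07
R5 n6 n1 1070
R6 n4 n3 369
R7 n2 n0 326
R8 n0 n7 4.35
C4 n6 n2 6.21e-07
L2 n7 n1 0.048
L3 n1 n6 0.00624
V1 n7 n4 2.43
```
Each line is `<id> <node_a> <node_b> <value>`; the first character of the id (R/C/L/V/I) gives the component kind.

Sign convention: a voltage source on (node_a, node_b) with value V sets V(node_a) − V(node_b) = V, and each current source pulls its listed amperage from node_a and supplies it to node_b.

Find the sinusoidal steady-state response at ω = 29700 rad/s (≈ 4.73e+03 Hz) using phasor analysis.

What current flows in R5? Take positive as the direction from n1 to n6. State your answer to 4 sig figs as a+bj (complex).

0.006294+0.04172j A

Element admittances at ω=29700 rad/s:
  I1: injects 0.0887 A into n0 (from n2)
  I2: injects 0.131 A into n5 (from n3)
  I3: injects 0.278 A into n1 (from n2)
  Y(C1) = 0.000+0.5851j S between n6,n0
  Y(C2) = 0.000+0.07603j S between n3,n7
  Y(R1) = 0.02732+0.000j S between n5,n4
  Y(R2) = 0.0003040+0.000j S between n2,n0
  Y(L1) = 0.000-0.07722j S between n7,n2
  Y(R3) = 0.2096+0.000j S between n0,n7
  Y(R4) = 0.002967+0.000j S between n5,n4
  Y(C3) = 0.000+0.01173j S between n0,n6
  Y(R5) = 0.0009346+0.000j S between n6,n1
  Y(R6) = 0.002710+0.000j S between n4,n3
  Y(R7) = 0.003067+0.000j S between n2,n0
  Y(R8) = 0.2299+0.000j S between n0,n7
  Y(C4) = 0.000+0.01844j S between n6,n2
  Y(L2) = 0.000-0.0007015j S between n7,n1
  Y(L3) = 0.000-0.005396j S between n1,n6
  V1: constraint V(n7)−V(n4) = 2.43
Assemble and solve the 8×8 MNA system:
  V(n1)=6.696+44.06j  V(n2)=-1.600-5.837j  V(n3)=-1.037+1.905j  V(n4)=-3.403+0.09804j  V(n5)=0.9223+0.09804j  V(n6)=-0.03923-0.5767j  V(n7)=-0.9726+0.09804j
  i(V1)=-0.1374-0.004898j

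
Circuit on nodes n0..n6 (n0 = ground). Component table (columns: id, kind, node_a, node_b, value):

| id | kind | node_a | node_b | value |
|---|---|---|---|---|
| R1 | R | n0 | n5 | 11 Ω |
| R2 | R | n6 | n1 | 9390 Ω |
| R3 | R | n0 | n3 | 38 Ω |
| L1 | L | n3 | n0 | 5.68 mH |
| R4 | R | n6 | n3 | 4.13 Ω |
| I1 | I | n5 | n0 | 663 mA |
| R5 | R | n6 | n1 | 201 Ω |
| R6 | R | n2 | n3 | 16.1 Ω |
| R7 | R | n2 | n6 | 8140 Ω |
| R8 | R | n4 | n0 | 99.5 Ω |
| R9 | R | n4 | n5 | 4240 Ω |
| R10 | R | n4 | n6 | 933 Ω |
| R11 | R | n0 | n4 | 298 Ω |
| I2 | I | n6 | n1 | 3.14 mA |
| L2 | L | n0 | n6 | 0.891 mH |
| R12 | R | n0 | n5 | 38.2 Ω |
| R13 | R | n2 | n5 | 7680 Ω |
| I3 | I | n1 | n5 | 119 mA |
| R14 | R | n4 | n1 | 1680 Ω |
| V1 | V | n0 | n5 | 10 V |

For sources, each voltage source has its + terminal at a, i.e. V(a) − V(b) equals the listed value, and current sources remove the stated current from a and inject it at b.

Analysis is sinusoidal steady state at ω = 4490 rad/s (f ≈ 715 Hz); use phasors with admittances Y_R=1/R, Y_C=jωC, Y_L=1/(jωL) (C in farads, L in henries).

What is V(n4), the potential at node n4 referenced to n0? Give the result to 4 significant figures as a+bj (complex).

-0.9557-0.04055j V

Apply KCL at each of the 6 non-ground nodes and solve the resulting linear system.
Node n1: branches {R2, R5, I2, I3, R14} → V_1 = -20.55-0.3491j
Node n2: branches {R6, R7, R13} → V_2 = -0.01165-0.3453j
Node n3: branches {R3, L1, R4, R6} → V_3 = 0.009344-0.3460j
Node n4: branches {R8, R9, R10, R11, R14} → V_4 = -0.9557-0.04055j
Node n5: branches {R1, I1, R9, R12, R13, I3, V1} → V_5 = -10.00+0.000j
Node n6: branches {R2, R4, R5, R7, R10, I2, L2} → V_6 = -0.04028-0.3853j
Source currents: i(V1)=-0.6303+5.453e-05j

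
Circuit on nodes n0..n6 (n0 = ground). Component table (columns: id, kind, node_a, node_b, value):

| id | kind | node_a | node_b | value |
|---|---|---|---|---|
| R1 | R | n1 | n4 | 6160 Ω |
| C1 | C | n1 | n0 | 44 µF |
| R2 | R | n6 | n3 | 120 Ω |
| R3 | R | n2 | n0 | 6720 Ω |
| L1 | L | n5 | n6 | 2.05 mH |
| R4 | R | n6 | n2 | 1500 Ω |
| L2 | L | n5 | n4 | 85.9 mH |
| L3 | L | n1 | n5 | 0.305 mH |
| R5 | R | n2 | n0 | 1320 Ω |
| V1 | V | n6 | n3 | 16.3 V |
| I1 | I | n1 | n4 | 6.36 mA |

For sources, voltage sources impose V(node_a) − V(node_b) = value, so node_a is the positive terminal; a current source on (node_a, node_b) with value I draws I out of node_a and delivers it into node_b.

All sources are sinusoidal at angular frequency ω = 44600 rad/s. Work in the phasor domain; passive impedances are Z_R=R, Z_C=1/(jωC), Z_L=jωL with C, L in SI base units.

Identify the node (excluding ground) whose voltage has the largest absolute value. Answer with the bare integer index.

4

Apply KCL at each of the 6 non-ground nodes and solve the resulting linear system.
Node n1: branches {R1, C1, L3, I1} → V_1 = -1.186e-05+8.083e-06j
Node n2: branches {R3, R4, R5} → V_2 = 0.01750+0.02568j
Node n3: branches {R2, V1} → V_3 = -16.26+0.06060j
Node n4: branches {R1, L2, I1} → V_4 = 10.98+17.60j
Node n5: branches {L1, L2, L3} → V_5 = 0.03916+0.06205j
Node n6: branches {R2, L1, R4, V1} → V_6 = 0.04129+0.06060j
Source currents: i(V1)=-0.1358+0.000j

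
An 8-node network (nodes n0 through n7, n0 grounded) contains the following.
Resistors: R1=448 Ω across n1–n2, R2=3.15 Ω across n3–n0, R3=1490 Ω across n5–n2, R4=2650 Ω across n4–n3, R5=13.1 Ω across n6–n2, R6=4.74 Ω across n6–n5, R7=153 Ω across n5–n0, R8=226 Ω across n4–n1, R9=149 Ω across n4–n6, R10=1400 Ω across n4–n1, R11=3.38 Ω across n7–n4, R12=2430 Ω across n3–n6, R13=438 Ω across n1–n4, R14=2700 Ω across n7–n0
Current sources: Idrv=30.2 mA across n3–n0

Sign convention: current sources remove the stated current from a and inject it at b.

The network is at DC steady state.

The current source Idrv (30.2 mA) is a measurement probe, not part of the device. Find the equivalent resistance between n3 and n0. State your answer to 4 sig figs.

Element admittances at DC:
  Y(R1) = 0.002232 S between n1,n2
  Y(R2) = 0.3175 S between n3,n0
  Y(R3) = 0.0006711 S between n5,n2
  Y(R4) = 0.0003774 S between n4,n3
  Y(R5) = 0.07634 S between n6,n2
  Y(R6) = 0.2110 S between n6,n5
  Y(R7) = 0.006536 S between n5,n0
  Y(R8) = 0.004425 S between n4,n1
  Y(R9) = 0.006711 S between n4,n6
  Y(R10) = 0.0007143 S between n4,n1
  Y(R11) = 0.2959 S between n7,n4
  Y(R12) = 0.0004115 S between n3,n6
  Y(R13) = 0.002283 S between n1,n4
  Y(R14) = 0.0003704 S between n7,n0
  Idrv: injects 0.0302 A into n0 (from n3)
Assemble and solve the 7×7 MNA system:
  V(n1)=-0.01209  V(n2)=-0.009739  V(n3)=-0.09492  V(n4)=-0.01280  V(n5)=-0.009384  V(n6)=-0.009674  V(n7)=-0.01279

R_eq = 3.143 Ω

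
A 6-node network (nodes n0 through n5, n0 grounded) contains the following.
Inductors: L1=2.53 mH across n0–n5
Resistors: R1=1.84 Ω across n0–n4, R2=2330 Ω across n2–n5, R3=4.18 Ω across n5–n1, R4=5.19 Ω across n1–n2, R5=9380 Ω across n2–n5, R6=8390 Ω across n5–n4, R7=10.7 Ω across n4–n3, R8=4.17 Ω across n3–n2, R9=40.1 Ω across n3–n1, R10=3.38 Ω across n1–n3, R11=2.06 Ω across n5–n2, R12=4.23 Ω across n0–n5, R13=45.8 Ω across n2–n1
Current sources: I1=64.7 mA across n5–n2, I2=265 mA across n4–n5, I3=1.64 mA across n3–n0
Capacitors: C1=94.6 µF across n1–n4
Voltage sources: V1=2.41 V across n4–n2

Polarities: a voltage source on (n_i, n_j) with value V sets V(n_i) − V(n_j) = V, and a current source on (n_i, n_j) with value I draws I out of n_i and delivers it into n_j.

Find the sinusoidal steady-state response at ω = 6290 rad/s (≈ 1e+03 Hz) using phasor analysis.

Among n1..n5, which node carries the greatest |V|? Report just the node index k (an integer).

2

Apply KCL at each of the 5 non-ground nodes and solve the resulting linear system.
Node n1: branches {R3, R4, R9, R10, C1, R13} → V_1 = -0.5035+0.8104j
Node n2: branches {R2, I1, R4, R5, R8, R11, R13, V1} → V_2 = -2.013-0.1390j
Node n3: branches {R7, R8, R9, R10, I3} → V_3 = -0.9307+0.3266j
Node n4: branches {R1, I2, R6, R7, C1, V1} → V_4 = 0.3972-0.1390j
Node n5: branches {L1, R2, I1, R3, R5, I2, R6, R11, R12} → V_5 = -0.9386+0.07001j
Source currents: i(V1)=-1.170-0.4169j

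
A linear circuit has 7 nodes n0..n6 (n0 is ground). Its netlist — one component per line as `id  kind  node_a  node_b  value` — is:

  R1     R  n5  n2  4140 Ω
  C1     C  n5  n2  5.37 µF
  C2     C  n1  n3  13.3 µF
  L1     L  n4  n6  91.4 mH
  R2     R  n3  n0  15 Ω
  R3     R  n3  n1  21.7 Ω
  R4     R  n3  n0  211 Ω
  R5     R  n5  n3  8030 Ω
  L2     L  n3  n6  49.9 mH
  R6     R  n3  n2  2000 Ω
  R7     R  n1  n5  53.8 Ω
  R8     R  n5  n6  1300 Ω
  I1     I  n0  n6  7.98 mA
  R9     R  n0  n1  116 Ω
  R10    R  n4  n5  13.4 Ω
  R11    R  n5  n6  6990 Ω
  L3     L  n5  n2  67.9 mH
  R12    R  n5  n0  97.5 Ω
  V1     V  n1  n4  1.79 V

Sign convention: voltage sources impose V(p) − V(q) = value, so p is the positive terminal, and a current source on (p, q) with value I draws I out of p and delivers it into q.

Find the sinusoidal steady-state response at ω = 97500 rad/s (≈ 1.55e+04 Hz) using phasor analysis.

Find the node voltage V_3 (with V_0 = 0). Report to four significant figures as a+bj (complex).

0.2286-7.351e-06j V

Element admittances at ω=97500 rad/s:
  Y(R1) = 0.0002415+0.000j S between n5,n2
  Y(C1) = 0.000+0.5236j S between n5,n2
  Y(C2) = 0.000+1.297j S between n1,n3
  Y(L1) = 0.000-0.0001122j S between n4,n6
  Y(R2) = 0.06667+0.000j S between n3,n0
  Y(R3) = 0.04608+0.000j S between n3,n1
  Y(R4) = 0.004739+0.000j S between n3,n0
  Y(R5) = 0.0001245+0.000j S between n5,n3
  Y(L2) = 0.000-0.0002055j S between n3,n6
  Y(R6) = 0.0005000+0.000j S between n3,n2
  Y(R7) = 0.01859+0.000j S between n1,n5
  Y(R8) = 0.0007692+0.000j S between n5,n6
  I1: injects 0.00798 A into n6 (from n0)
  Y(R9) = 0.008621+0.000j S between n0,n1
  Y(R10) = 0.07463+0.000j S between n4,n5
  Y(R11) = 0.0001431+0.000j S between n5,n6
  Y(L3) = 0.000-0.0001511j S between n5,n2
  Y(R12) = 0.01026+0.000j S between n5,n0
  V1: constraint V(n1)−V(n4) = 1.79
Assemble and solve the 7×7 MNA system:
  V(n1)=0.2301-0.01274j  V(n2)=-1.007+0.009575j  V(n3)=0.2286-7.351e-06j  V(n4)=-1.560-0.01274j  V(n5)=-1.007+0.01076j  V(n6)=6.854+2.539j
  i(V1)=-0.04155-0.0008088j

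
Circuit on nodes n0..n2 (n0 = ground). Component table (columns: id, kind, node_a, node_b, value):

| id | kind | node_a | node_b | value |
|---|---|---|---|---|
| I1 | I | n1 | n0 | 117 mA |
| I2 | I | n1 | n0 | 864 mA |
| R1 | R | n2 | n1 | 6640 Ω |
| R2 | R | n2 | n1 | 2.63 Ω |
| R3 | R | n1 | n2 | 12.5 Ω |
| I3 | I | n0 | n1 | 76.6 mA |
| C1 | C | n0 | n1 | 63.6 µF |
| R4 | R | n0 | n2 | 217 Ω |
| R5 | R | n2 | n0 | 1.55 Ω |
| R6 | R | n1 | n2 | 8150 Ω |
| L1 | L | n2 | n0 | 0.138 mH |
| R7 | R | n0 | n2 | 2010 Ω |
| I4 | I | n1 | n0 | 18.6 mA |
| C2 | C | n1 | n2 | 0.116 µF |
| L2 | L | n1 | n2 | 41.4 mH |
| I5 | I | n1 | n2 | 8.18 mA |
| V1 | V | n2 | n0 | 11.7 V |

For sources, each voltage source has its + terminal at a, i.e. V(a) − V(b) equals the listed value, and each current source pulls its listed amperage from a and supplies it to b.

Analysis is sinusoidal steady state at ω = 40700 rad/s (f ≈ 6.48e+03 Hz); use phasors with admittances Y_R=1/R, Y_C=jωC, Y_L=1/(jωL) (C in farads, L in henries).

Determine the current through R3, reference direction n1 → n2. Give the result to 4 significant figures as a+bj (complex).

Apply KCL at each of the 2 non-ground nodes and solve the resulting linear system.
Node n1: branches {I1, I2, R1, R2, R3, I3, C1, R6, I4, C2, L2, I5} → V_1 = 0.3140-1.663j
Node n2: branches {R1, R2, R3, R4, R5, R6, L1, R7, C2, L2, I5, V1} → V_2 = 11.70+0.000j
Source currents: i(V1)=-12.84+1.270j

-0.9109-0.1331j A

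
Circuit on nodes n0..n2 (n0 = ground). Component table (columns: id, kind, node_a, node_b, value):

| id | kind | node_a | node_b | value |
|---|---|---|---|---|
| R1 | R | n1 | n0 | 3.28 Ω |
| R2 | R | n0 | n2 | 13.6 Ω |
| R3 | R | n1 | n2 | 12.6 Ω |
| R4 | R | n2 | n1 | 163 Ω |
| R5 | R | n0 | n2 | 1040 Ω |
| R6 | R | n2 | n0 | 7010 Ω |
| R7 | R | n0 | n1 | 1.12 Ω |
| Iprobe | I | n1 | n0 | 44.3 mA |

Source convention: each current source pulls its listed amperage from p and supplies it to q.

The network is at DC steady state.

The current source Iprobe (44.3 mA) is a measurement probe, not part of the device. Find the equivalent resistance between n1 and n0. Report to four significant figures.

R_eq = 0.8080 Ω

MNA unknowns: 2 node voltages V₁..V_2
R1: Y=0.3049 on G[1,0]
R2: Y=0.07353 on G[0,2]
R3: Y=0.07937 on G[1,2]
R4: Y=0.006135 on G[2,1]
R5: Y=0.0009615 on G[0,2]
R6: Y=0.0001427 on G[2,0]
R7: Y=0.8929 on G[0,1]
Iprobe: z[1]−=0.0443, z[0]+=0.0443
solve → V1=-0.03580, V2=-0.01911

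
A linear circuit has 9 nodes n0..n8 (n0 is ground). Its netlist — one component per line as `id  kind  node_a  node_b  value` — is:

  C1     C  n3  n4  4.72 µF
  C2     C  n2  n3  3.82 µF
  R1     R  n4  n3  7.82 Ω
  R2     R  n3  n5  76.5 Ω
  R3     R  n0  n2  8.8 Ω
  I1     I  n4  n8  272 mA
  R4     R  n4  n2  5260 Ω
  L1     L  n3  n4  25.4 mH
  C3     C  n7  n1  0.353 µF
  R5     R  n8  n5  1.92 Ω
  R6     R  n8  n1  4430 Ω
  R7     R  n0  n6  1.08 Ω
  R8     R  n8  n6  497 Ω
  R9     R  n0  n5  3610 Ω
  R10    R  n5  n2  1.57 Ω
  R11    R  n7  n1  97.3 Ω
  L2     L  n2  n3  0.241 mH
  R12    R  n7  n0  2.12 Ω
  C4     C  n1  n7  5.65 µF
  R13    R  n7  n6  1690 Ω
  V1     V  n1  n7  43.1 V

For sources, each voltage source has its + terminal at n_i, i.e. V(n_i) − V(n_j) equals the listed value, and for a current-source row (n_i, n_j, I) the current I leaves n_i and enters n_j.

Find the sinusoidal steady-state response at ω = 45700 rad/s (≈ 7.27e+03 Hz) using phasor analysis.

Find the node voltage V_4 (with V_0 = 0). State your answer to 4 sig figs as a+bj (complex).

Apply KCL at each of the 8 non-ground nodes and solve the resulting linear system.
Node n1: branches {C3, R6, R11, C4, V1} → V_1 = 43.08+2.910e-05j
Node n2: branches {C2, R3, R4, R10, L2} → V_2 = 0.06433-0.001339j
Node n3: branches {C1, C2, R1, R2, L1, L2} → V_3 = -0.4193+3.102j
Node n4: branches {C1, R1, I1, R4, L1} → V_4 = -0.9780+4.035j
Node n5: branches {R2, R5, R9, R10} → V_5 = 0.4843+0.06084j
Node n6: branches {R7, R8, R13} → V_6 = 0.002199+0.0001313j
Node n7: branches {C3, R11, R12, C4, R13, V1} → V_7 = -0.02010+2.910e-05j
Node n8: branches {I1, R5, R6, R8} → V_8 = 1.021+0.06058j
Source currents: i(V1)=-0.4525-11.82j

-0.9780+4.035j V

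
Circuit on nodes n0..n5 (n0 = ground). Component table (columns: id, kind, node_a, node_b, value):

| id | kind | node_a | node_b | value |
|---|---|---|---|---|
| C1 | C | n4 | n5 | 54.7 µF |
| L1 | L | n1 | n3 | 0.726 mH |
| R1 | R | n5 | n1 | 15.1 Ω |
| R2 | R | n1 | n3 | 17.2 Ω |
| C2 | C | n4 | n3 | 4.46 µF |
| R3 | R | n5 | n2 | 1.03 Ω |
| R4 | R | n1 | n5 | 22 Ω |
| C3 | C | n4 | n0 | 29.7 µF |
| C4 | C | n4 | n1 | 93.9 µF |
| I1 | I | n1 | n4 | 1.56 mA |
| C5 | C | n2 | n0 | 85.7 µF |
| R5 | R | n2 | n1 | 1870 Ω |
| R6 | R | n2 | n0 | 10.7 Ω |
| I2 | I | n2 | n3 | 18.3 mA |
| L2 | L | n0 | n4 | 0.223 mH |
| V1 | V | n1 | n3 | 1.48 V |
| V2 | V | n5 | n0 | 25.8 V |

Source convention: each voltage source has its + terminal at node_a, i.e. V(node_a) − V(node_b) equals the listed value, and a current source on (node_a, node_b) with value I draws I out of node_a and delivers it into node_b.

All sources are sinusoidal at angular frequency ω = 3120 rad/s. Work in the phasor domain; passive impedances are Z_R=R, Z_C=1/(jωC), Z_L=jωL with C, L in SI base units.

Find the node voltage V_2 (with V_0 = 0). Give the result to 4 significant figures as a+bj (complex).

22.11-5.555j V

Element admittances at ω=3120 rad/s:
  Y(C1) = 0.000+0.1707j S between n4,n5
  Y(L1) = 0.000-0.4415j S between n1,n3
  Y(R1) = 0.06623+0.000j S between n5,n1
  Y(R2) = 0.05814+0.000j S between n1,n3
  Y(C2) = 0.000+0.01392j S between n4,n3
  Y(R3) = 0.9709+0.000j S between n5,n2
  Y(R4) = 0.04545+0.000j S between n1,n5
  Y(C3) = 0.000+0.09266j S between n4,n0
  Y(C4) = 0.000+0.2930j S between n4,n1
  I1: injects 0.00156 A into n4 (from n1)
  Y(C5) = 0.000+0.2674j S between n2,n0
  Y(R5) = 0.0005348+0.000j S between n2,n1
  Y(R6) = 0.09346+0.000j S between n2,n0
  I2: injects 0.0183 A into n3 (from n2)
  Y(L2) = 0.000-1.437j S between n0,n4
  V1: constraint V(n1)−V(n3) = 1.48
  V2: constraint V(n5)−V(n0) = 25.8
Assemble and solve the 7×7 MNA system:
  V(n1)=-1.677-7.455j  V(n2)=22.11-5.555j  V(n3)=-3.157-7.455j  V(n4)=-4.461+2.640j  V(n5)=25.80+0.000j
  i(V1)=0.03613+0.6715j  i(V2)=-7.102-11.39j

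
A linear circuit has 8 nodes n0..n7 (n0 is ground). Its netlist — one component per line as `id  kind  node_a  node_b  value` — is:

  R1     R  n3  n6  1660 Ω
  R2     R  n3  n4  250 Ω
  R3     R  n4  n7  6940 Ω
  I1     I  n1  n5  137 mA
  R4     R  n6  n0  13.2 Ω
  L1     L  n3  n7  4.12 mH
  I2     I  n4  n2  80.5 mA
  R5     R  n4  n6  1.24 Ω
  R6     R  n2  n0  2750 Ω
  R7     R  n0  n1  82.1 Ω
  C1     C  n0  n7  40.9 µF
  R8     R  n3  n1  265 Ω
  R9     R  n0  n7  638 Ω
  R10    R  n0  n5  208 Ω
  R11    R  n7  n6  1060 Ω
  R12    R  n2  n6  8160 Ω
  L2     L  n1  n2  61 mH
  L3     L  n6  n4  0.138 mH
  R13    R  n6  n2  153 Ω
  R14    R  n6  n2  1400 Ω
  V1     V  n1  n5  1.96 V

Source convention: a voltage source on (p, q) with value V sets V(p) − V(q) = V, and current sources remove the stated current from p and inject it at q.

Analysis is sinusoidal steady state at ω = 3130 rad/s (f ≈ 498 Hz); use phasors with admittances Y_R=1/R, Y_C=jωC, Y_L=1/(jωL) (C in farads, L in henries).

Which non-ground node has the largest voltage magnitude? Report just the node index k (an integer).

Apply KCL at each of the 7 non-ground nodes and solve the resulting linear system.
Node n1: branches {I1, R7, R8, L2, V1} → V_1 = 1.707-1.261j
Node n2: branches {I2, R6, R12, L2, R13, R14} → V_2 = 6.723+3.690j
Node n3: branches {R1, R2, L1, R8} → V_3 = 0.02198+0.02592j
Node n4: branches {R2, R3, I2, R5, L3} → V_4 = -0.3571+0.2781j
Node n5: branches {I1, R10, V1} → V_5 = -0.2532-1.261j
Node n6: branches {R1, R4, R5, R11, R12, L3, R13, R14} → V_6 = -0.3470+0.3087j
Node n7: branches {R3, L1, C1, R9, R11} → V_7 = -0.02543-0.03365j
Source currents: i(V1)=-0.1382-0.006061j

2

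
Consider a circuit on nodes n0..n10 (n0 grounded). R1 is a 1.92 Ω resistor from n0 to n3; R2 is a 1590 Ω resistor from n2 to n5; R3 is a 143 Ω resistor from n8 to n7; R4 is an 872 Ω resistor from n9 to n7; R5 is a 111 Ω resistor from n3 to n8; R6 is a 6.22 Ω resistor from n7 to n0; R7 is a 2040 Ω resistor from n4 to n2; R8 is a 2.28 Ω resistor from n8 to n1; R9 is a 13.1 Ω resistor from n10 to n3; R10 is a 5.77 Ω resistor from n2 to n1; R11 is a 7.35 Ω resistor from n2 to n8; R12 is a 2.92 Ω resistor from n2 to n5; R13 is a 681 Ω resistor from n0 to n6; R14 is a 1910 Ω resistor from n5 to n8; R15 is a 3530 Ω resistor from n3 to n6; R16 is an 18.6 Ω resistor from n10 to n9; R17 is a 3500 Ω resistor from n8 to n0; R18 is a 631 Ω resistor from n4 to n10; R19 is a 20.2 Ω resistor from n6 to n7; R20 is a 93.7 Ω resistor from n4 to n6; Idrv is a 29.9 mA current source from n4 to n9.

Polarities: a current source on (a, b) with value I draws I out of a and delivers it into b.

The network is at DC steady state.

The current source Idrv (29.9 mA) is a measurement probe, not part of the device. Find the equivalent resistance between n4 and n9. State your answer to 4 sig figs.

R_eq = 123.3 Ω

MNA unknowns: 10 node voltages V₁..V_10
R1: Y=0.5208 on G[0,3]
R2: Y=0.0006289 on G[2,5]
R3: Y=0.006993 on G[8,7]
R4: Y=0.001147 on G[9,7]
R5: Y=0.009009 on G[3,8]
R6: Y=0.1608 on G[7,0]
R7: Y=0.0004902 on G[4,2]
R8: Y=0.4386 on G[8,1]
R9: Y=0.07634 on G[10,3]
R10: Y=0.1733 on G[2,1]
R11: Y=0.1361 on G[2,8]
R12: Y=0.3425 on G[2,5]
R13: Y=0.001468 on G[0,6]
R14: Y=0.0005236 on G[5,8]
R15: Y=0.0002833 on G[3,6]
R16: Y=0.05376 on G[10,9]
R17: Y=0.0002857 on G[8,0]
R18: Y=0.001585 on G[4,10]
R19: Y=0.04950 on G[6,7]
R20: Y=0.01067 on G[4,6]
Idrv: z[4]−=0.0299, z[9]+=0.0299
solve → V1=-0.1153, V2=-0.1189, V3=0.04252, V4=-2.798, V5=-0.1189, V6=-0.5877, V7=-0.1322, V8=-0.1139, V9=0.8878, V10=0.3535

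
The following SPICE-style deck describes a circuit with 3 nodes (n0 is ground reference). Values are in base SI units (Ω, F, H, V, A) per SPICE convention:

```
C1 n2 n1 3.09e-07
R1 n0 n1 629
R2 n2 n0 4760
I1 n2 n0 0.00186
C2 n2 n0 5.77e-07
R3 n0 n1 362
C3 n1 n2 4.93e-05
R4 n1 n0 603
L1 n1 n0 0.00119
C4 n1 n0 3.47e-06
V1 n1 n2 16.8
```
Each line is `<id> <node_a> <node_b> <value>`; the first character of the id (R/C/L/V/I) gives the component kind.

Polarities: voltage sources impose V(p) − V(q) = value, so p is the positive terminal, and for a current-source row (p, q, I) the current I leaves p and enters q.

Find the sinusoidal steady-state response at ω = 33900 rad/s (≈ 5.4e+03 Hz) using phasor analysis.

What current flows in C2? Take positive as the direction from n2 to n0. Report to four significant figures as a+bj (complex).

MNA unknowns: 2 node voltages V₁..V_2 plus 1 source current (V1)
C1: Y=0.000+0.01048j on G[2,1]
R1: Y=0.001590+0.000j on G[0,1]
R2: Y=0.0002101+0.000j on G[2,0]
I1: z[2]−=0.00186, z[0]+=0.00186
C2: Y=0.000+0.01956j on G[2,0]
R3: Y=0.002762+0.000j on G[0,1]
C3: Y=0.000+1.671j on G[1,2]
R4: Y=0.001658+0.000j on G[1,0]
L1: Y=0.000-0.02479j on G[1,0]
C4: Y=0.000+0.1176j on G[1,0]
V1: row V1−V2=16.8, i_V1 at 1,2
solve → V1=2.915+0.1465j, V2=-13.88+0.1465j
aux → i_V1=-0.003922-28.52j

-0.002865-0.2716j A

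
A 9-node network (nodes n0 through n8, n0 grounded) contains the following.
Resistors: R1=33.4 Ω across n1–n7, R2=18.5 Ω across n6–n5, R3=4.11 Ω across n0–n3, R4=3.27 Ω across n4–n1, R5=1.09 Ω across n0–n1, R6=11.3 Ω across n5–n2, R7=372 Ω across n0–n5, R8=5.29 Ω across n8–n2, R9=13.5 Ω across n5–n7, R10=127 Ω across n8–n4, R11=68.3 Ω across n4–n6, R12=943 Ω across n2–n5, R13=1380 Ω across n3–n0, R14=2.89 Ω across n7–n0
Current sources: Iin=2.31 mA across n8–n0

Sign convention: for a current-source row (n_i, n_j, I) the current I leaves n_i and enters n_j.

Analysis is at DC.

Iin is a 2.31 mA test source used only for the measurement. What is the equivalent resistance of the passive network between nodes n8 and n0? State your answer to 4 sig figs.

MNA unknowns: 8 node voltages V₁..V_8
R1: Y=0.02994 on G[1,7]
R2: Y=0.05405 on G[6,5]
R3: Y=0.2433 on G[0,3]
R4: Y=0.3058 on G[4,1]
R5: Y=0.9174 on G[0,1]
R6: Y=0.08850 on G[5,2]
R7: Y=0.002688 on G[0,5]
R8: Y=0.1890 on G[8,2]
R9: Y=0.07407 on G[5,7]
R10: Y=0.007874 on G[8,4]
R11: Y=0.01464 on G[4,6]
R12: Y=0.001060 on G[2,5]
R13: Y=0.0007246 on G[3,0]
R14: Y=0.3460 on G[7,0]
Iin: z[8]−=0.00231, z[0]+=0.00231
solve → V1=-0.0008484, V2=-0.04645, V3=0.000, V4=-0.003063, V5=-0.02535, V6=-0.02060, V7=-0.004229, V8=-0.05645

R_eq = 24.44 Ω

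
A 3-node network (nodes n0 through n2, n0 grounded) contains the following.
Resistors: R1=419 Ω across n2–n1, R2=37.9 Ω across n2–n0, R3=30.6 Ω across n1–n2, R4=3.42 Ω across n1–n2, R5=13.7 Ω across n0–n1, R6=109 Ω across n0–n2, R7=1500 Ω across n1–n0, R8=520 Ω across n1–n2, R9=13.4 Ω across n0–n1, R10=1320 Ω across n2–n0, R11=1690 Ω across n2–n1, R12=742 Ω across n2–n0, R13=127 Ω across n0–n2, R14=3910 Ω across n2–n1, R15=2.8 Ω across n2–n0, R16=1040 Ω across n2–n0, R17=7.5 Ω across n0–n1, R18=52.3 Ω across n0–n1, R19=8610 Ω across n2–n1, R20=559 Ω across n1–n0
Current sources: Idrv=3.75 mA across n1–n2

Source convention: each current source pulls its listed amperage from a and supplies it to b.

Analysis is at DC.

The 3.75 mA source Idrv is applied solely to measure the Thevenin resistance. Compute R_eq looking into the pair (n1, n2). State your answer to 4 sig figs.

Element admittances at DC:
  Y(R1) = 0.002387 S between n2,n1
  Y(R2) = 0.02639 S between n2,n0
  Y(R3) = 0.03268 S between n1,n2
  Y(R4) = 0.2924 S between n1,n2
  Y(R5) = 0.07299 S between n0,n1
  Y(R6) = 0.009174 S between n0,n2
  Y(R7) = 0.0006667 S between n1,n0
  Y(R8) = 0.001923 S between n1,n2
  Y(R9) = 0.07463 S between n0,n1
  Y(R10) = 0.0007576 S between n2,n0
  Y(R11) = 0.0005917 S between n2,n1
  Y(R12) = 0.001348 S between n2,n0
  Y(R13) = 0.007874 S between n0,n2
  Y(R14) = 0.0002558 S between n2,n1
  Y(R15) = 0.3571 S between n2,n0
  Y(R16) = 0.0009615 S between n2,n0
  Y(R17) = 0.1333 S between n0,n1
  Y(R18) = 0.01912 S between n0,n1
  Y(R19) = 0.0001161 S between n2,n1
  Y(R20) = 0.001789 S between n1,n0
  Idrv: injects 0.00375 A into n2 (from n1)
Assemble and solve the 2×2 MNA system:
  V(n1)=-0.004259  V(n2)=0.003192

R_eq = 1.987 Ω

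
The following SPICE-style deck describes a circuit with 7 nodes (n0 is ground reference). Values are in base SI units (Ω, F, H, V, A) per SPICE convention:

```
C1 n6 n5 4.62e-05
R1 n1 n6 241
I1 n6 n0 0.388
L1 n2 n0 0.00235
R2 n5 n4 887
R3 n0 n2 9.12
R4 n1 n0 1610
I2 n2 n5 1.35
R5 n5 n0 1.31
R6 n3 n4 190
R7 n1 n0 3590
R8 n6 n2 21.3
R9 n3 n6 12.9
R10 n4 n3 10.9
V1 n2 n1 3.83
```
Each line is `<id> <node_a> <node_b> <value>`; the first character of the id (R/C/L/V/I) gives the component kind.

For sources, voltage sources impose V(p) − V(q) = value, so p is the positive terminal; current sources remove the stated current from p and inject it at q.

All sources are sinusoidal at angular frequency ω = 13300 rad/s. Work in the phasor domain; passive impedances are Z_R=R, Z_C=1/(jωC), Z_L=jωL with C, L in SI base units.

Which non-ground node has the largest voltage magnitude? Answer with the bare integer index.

1

Apply KCL at each of the 6 non-ground nodes and solve the resulting linear system.
Node n1: branches {R1, R4, R7, V1} → V_1 = -11.68-1.177j
Node n2: branches {L1, R3, I2, R8, V1} → V_2 = -7.847-1.177j
Node n3: branches {R6, R9, R10} → V_3 = 0.4854+1.172j
Node n4: branches {R2, R6, R10} → V_4 = 0.4876+1.157j
Node n5: branches {C1, R2, I2, R5} → V_5 = 0.6819-0.1585j
Node n6: branches {C1, R1, I1, R8, R9} → V_6 = 0.4826+1.191j
Source currents: i(V1)=-0.06096-0.01088j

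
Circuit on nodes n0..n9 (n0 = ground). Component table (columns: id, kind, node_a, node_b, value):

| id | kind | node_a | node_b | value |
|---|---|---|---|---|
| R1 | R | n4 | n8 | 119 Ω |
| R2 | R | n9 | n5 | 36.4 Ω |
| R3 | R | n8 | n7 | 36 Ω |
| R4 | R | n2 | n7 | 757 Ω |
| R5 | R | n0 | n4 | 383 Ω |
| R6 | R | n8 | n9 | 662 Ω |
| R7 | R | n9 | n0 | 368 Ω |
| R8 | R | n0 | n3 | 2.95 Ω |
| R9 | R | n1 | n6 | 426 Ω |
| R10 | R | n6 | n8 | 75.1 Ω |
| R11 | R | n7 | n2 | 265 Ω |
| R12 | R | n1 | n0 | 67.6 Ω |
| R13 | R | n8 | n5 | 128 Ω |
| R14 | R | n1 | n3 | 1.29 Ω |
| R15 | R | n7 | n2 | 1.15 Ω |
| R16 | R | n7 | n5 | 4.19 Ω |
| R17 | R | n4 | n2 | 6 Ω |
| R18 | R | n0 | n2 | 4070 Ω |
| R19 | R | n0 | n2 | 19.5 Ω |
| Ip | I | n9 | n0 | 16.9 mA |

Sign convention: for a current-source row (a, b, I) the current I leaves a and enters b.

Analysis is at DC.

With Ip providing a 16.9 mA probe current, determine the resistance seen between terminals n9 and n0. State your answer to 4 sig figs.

Apply KCL at each of the 9 non-ground nodes and solve the resulting linear system.
Node n1: branches {R9, R12, R14} → V_1 = -0.002275
Node n2: branches {R4, R11, R15, R17, R18, R19} → V_2 = -0.2599
Node n3: branches {R8, R14} → V_3 = -0.001583
Node n4: branches {R1, R5, R17} → V_4 = -0.2574
Node n5: branches {R2, R13, R16} → V_5 = -0.3320
Node n6: branches {R9, R10} → V_6 = -0.2452
Node n7: branches {R3, R4, R11, R15, R16} → V_7 = -0.2756
Node n8: branches {R1, R3, R6, R10, R13} → V_8 = -0.2880
Node n9: branches {R2, R6, R7, Ip} → V_9 = -0.8346

R_eq = 49.38 Ω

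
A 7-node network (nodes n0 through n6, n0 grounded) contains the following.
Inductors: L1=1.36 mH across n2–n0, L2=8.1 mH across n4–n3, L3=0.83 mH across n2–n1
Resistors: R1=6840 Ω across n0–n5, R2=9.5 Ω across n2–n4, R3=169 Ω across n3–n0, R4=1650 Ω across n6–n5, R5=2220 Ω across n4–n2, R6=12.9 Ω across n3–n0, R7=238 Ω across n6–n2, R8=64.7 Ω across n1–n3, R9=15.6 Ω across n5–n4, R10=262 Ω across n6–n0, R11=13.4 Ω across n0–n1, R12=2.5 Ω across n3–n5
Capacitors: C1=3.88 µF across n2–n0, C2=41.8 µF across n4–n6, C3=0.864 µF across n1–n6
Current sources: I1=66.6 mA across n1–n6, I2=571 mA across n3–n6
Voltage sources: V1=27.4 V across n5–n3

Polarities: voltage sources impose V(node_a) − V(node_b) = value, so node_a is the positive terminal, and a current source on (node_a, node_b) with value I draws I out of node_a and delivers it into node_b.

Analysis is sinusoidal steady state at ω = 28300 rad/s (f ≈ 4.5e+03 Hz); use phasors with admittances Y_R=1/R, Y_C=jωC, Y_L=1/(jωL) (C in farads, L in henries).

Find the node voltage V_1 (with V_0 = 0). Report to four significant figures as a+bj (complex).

MNA unknowns: 6 node voltages V₁..V_6 plus 1 source current (V1)
L1: Y=0.000-0.02598j on G[2,0]
R1: Y=0.0001462+0.000j on G[0,5]
C1: Y=0.000+0.1098j on G[2,0]
R2: Y=0.1053+0.000j on G[2,4]
R3: Y=0.005917+0.000j on G[3,0]
R4: Y=0.0006061+0.000j on G[6,5]
L2: Y=0.000-0.004362j on G[4,3]
R5: Y=0.0004505+0.000j on G[4,2]
I1: z[1]−=0.0666, z[6]+=0.0666
R6: Y=0.07752+0.000j on G[3,0]
R7: Y=0.004202+0.000j on G[6,2]
R8: Y=0.01546+0.000j on G[1,3]
L3: Y=0.000-0.04257j on G[2,1]
C2: Y=0.000+1.183j on G[4,6]
R9: Y=0.06410+0.000j on G[5,4]
R10: Y=0.003817+0.000j on G[6,0]
C3: Y=0.000+0.02445j on G[1,6]
I2: z[3]−=0.571, z[6]+=0.571
R11: Y=0.07463+0.000j on G[0,1]
R12: Y=0.4000+0.000j on G[3,5]
V1: row V5−V3=27.4, i_V1 at 5,3
solve → V1=-4.846-2.063j, V2=7.962-13.18j, V3=-9.549-5.580j, V4=13.72-12.06j, V5=17.85-5.580j, V6=13.38-12.32j
aux → i_V1=-11.23-0.4185j

-4.846-2.063j V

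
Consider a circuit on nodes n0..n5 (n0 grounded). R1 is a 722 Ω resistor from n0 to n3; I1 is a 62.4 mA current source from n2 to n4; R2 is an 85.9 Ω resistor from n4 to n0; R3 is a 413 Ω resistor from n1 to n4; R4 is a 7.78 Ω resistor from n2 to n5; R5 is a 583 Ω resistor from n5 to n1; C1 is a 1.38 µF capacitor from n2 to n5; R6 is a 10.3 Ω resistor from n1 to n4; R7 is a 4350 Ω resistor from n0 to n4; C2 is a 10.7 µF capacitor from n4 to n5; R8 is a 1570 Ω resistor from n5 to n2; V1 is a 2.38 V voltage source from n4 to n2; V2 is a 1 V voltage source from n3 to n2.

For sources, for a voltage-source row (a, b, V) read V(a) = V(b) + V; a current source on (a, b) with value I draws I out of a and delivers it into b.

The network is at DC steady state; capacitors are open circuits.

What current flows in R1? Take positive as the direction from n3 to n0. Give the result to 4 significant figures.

-0.001712 A

MNA unknowns: 5 node voltages V₁..V_5 plus 2 source currents (V1, V2)
R1: Y=0.001385 on G[0,3]
I1: z[2]−=0.0624, z[4]+=0.0624
R2: Y=0.01164 on G[4,0]
R3: Y=0.002421 on G[1,4]
R4: Y=0.1285 on G[2,5]
R5: Y=0.001715 on G[5,1]
C1: Y=0.000 on G[2,5]
R6: Y=0.09709 on G[1,4]
R7: Y=0.0002299 on G[0,4]
C2: Y=0.000 on G[4,5]
R8: Y=0.0006369 on G[5,2]
V1: row V4−V2=2.38, i_V1 at 4,2
V2: row V3−V2=1, i_V2 at 3,2
solve → V1=0.1044, V2=-2.236, V3=-1.236, V4=0.1442, V5=-2.205
aux → i_V1=0.05673, i_V2=0.001712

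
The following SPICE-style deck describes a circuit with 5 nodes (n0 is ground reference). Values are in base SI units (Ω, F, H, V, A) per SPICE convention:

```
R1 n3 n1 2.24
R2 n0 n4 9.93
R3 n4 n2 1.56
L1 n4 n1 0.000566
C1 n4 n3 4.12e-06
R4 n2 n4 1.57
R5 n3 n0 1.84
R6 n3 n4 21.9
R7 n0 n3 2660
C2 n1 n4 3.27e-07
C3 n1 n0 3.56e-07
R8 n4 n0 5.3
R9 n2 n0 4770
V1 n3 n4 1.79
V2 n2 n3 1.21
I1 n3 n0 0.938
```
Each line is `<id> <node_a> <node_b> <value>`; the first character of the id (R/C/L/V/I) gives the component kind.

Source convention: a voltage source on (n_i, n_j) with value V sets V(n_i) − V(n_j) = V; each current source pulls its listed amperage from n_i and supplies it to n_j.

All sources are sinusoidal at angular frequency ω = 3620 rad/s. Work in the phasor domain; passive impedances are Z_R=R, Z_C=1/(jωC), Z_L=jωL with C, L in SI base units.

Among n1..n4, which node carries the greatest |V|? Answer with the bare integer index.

Element admittances at ω=3620 rad/s:
  Y(R1) = 0.4464+0.000j S between n3,n1
  Y(R2) = 0.1007+0.000j S between n0,n4
  Y(R3) = 0.6410+0.000j S between n4,n2
  Y(L1) = 0.000-0.4881j S between n4,n1
  Y(C1) = 0.000+0.01491j S between n4,n3
  Y(R4) = 0.6369+0.000j S between n2,n4
  Y(R5) = 0.5435+0.000j S between n3,n0
  Y(R6) = 0.04566+0.000j S between n3,n4
  Y(R7) = 0.0003759+0.000j S between n0,n3
  Y(C2) = 0.000+0.001184j S between n1,n4
  Y(C3) = 0.000+0.001289j S between n1,n0
  Y(R8) = 0.1887+0.000j S between n4,n0
  Y(R9) = 0.0002096+0.000j S between n2,n0
  V1: constraint V(n3)−V(n4) = 1.79
  V2: constraint V(n2)−V(n3) = 1.21
  I1: injects 0.938 A into n0 (from n3)
Assemble and solve the 6×6 MNA system:
  V(n1)=-1.476+0.8972j  V(n2)=0.7071+0.002283j  V(n3)=-0.5029+0.002283j  V(n4)=-2.293+0.002283j
  i(V1)=-5.015+0.3716j  i(V2)=-3.834-4.785e-07j

4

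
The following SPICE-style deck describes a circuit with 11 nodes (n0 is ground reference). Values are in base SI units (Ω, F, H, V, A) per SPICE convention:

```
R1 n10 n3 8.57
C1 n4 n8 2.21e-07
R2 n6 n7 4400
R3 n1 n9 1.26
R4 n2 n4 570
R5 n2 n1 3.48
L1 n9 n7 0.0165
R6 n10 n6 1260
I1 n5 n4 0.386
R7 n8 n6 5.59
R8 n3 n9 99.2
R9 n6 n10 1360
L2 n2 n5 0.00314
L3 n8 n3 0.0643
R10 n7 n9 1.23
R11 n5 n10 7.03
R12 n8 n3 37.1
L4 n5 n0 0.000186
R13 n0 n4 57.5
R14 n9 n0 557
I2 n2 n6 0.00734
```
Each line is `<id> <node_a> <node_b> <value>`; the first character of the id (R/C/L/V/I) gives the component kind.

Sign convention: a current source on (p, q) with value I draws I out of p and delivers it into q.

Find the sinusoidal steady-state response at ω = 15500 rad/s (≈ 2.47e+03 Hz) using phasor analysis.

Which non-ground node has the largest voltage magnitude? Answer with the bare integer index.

Apply KCL at each of the 10 non-ground nodes and solve the resulting linear system.
Node n1: branches {R3, R5} → V_1 = 0.2609+0.2593j
Node n2: branches {R4, R5, L2, I2} → V_2 = 0.2629+0.2682j
Node n3: branches {R1, R8, L3, R12} → V_3 = 0.2308+0.004291j
Node n4: branches {C1, R4, I1, R13} → V_4 = 19.22-3.227j
Node n5: branches {I1, L2, R11, L4} → V_5 = -0.1605-0.9649j
Node n6: branches {R2, R6, R7, R9, I2} → V_6 = 1.074+2.152j
Node n7: branches {R2, L1, R10} → V_7 = 0.2604+0.2566j
Node n8: branches {C1, R7, L3, R12} → V_8 = 1.043+2.177j
Node n9: branches {R3, L1, R8, R10, R14} → V_9 = 0.2602+0.2560j
Node n10: branches {R1, R6, R9, R11} → V_10 = 0.02204-0.5124j

4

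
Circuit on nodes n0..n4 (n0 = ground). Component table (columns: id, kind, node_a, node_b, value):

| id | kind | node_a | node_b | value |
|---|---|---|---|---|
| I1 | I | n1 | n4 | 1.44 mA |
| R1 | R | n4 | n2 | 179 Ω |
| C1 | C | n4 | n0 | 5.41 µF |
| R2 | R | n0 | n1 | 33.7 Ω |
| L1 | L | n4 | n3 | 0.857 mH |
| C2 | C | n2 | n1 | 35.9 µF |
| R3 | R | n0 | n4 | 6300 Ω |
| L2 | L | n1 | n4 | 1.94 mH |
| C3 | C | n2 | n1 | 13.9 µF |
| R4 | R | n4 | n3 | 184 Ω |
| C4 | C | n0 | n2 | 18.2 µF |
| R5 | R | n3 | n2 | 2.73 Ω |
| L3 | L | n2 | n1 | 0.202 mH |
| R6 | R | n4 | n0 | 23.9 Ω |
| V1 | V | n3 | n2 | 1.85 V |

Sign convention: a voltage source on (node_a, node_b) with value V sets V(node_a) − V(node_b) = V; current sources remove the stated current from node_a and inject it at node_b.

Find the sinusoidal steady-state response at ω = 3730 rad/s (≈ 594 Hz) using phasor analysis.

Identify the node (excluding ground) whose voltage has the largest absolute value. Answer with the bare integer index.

3

MNA unknowns: 4 node voltages V₁..V_4 plus 1 source current (V1)
I1: z[1]−=0.00144, z[4]+=0.00144
R1: Y=0.005587+0.000j on G[4,2]
C1: Y=0.000+0.02018j on G[4,0]
R2: Y=0.02967+0.000j on G[0,1]
L1: Y=0.000-0.3128j on G[4,3]
C2: Y=0.000+0.1339j on G[2,1]
R3: Y=0.0001587+0.000j on G[0,4]
L2: Y=0.000-0.1382j on G[1,4]
C3: Y=0.000+0.05185j on G[2,1]
R4: Y=0.005435+0.000j on G[4,3]
C4: Y=0.000+0.06789j on G[0,2]
R5: Y=0.3663+0.000j on G[3,2]
L3: Y=0.000-1.327j on G[2,1]
R6: Y=0.04184+0.000j on G[4,0]
V1: row V3−V2=1.85, i_V1 at 3,2
solve → V1=-0.3706+0.3029j, V2=-0.5276+0.3039j, V3=1.322+0.3039j, V4=0.8612+0.2250j
aux → i_V1=-0.7048+0.1438j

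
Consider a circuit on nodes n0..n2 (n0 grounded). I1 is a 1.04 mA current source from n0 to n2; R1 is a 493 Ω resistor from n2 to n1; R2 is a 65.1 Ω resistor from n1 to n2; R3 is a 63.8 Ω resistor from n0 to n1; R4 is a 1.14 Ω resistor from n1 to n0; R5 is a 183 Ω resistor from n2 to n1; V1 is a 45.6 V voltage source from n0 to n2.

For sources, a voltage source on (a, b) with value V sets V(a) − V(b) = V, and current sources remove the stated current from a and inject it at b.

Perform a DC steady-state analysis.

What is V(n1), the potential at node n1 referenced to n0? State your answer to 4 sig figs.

MNA unknowns: 2 node voltages V₁..V_2 plus 1 source current (V1)
I1: z[0]−=0.00104, z[2]+=0.00104
R1: Y=0.002028 on G[2,1]
R2: Y=0.01536 on G[1,2]
R3: Y=0.01567 on G[0,1]
R4: Y=0.8772 on G[1,0]
R5: Y=0.005464 on G[2,1]
V1: row V0−V2=45.6, i_V1 at 0,2
solve → V1=-1.138, V2=-45.60
aux → i_V1=-1.017

-1.138 V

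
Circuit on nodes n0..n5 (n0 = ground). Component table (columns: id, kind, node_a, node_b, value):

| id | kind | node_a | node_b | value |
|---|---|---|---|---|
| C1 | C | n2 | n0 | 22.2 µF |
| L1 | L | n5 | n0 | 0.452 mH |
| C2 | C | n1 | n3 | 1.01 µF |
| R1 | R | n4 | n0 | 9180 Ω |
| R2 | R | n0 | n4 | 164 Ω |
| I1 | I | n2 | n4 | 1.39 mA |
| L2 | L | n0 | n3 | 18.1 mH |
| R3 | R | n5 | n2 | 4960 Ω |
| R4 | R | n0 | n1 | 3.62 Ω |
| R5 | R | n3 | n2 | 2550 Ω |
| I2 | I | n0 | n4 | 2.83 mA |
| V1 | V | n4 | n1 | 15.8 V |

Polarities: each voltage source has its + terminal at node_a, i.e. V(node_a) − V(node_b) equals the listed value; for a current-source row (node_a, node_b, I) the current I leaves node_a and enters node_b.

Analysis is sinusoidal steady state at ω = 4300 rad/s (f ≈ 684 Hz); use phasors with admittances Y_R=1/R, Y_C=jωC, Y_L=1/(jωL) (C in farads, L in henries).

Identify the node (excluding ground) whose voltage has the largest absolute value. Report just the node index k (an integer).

MNA unknowns: 5 node voltages V₁..V_5 plus 1 source current (V1)
C1: Y=0.000+0.09546j on G[2,0]
L1: Y=0.000-0.5145j on G[5,0]
C2: Y=0.000+0.004343j on G[1,3]
R1: Y=0.0001089+0.000j on G[4,0]
R2: Y=0.006098+0.000j on G[0,4]
I1: z[2]−=0.00139, z[4]+=0.00139
L2: Y=0.000-0.01285j on G[0,3]
R3: Y=0.0002016+0.000j on G[5,2]
R4: Y=0.2762+0.000j on G[0,1]
R5: Y=0.0003922+0.000j on G[3,2]
I2: z[0]−=0.00283, z[4]+=0.00283
V1: row V4−V1=15.8, i_V1 at 4,1
solve → V1=-0.3319+0.007692j, V2=-0.0001343+0.01387j, V3=0.1683-0.01169j, V4=15.47+0.007692j, V5=-5.435e-06-5.050e-08j
aux → i_V1=-0.09178-4.774e-05j

4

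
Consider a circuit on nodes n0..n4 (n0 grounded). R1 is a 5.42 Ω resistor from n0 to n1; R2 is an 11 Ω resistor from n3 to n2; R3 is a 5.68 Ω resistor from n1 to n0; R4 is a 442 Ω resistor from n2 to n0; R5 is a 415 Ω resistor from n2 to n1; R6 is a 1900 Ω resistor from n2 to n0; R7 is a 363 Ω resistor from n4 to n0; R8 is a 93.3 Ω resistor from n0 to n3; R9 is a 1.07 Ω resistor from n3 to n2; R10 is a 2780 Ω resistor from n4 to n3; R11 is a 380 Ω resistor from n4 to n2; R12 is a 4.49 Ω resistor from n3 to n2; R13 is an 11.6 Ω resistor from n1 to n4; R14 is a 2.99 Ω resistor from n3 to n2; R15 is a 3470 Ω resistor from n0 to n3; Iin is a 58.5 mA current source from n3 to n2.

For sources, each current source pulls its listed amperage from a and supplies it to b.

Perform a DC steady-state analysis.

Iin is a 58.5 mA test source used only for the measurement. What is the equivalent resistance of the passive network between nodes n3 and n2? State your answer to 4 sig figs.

R_eq = 0.6300 Ω

Element admittances at DC:
  Y(R1) = 0.1845 S between n0,n1
  Y(R2) = 0.09091 S between n3,n2
  Y(R3) = 0.1761 S between n1,n0
  Y(R4) = 0.002262 S between n2,n0
  Y(R5) = 0.002410 S between n2,n1
  Y(R6) = 0.0005263 S between n2,n0
  Y(R7) = 0.002755 S between n4,n0
  Y(R8) = 0.01072 S between n0,n3
  Y(R9) = 0.9346 S between n3,n2
  Y(R10) = 0.0003597 S between n4,n3
  Y(R11) = 0.002632 S between n4,n2
  Y(R12) = 0.2227 S between n3,n2
  Y(R13) = 0.08621 S between n1,n4
  Y(R14) = 0.3344 S between n3,n2
  Y(R15) = 0.0002882 S between n0,n3
  Iin: injects 0.0585 A into n2 (from n3)
Assemble and solve the 4×4 MNA system:
  V(n1)=0.0002775  V(n2)=0.02199  V(n3)=-0.01487  V(n4)=0.0008312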